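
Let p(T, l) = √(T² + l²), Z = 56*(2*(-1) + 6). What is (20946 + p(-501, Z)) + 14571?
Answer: 35517 + √301177 ≈ 36066.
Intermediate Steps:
Z = 224 (Z = 56*(-2 + 6) = 56*4 = 224)
(20946 + p(-501, Z)) + 14571 = (20946 + √((-501)² + 224²)) + 14571 = (20946 + √(251001 + 50176)) + 14571 = (20946 + √301177) + 14571 = 35517 + √301177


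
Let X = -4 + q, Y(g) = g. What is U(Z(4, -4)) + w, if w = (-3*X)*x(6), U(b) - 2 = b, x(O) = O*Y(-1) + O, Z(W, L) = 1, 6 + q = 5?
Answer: 3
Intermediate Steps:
q = -1 (q = -6 + 5 = -1)
x(O) = 0 (x(O) = O*(-1) + O = -O + O = 0)
X = -5 (X = -4 - 1 = -5)
U(b) = 2 + b
w = 0 (w = -3*(-5)*0 = 15*0 = 0)
U(Z(4, -4)) + w = (2 + 1) + 0 = 3 + 0 = 3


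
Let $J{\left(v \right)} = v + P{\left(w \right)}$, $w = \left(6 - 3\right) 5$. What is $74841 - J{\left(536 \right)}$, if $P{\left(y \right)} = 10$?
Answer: $74295$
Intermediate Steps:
$w = 15$ ($w = 3 \cdot 5 = 15$)
$J{\left(v \right)} = 10 + v$ ($J{\left(v \right)} = v + 10 = 10 + v$)
$74841 - J{\left(536 \right)} = 74841 - \left(10 + 536\right) = 74841 - 546 = 74295$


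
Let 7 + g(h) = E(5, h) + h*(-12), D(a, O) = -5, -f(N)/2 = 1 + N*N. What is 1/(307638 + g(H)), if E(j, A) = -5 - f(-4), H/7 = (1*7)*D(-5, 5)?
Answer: 1/310600 ≈ 3.2196e-6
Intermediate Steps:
f(N) = -2 - 2*N² (f(N) = -2*(1 + N*N) = -2*(1 + N²) = -2 - 2*N²)
H = -245 (H = 7*((1*7)*(-5)) = 7*(7*(-5)) = 7*(-35) = -245)
E(j, A) = 29 (E(j, A) = -5 - (-2 - 2*(-4)²) = -5 - (-2 - 2*16) = -5 - (-2 - 32) = -5 - 1*(-34) = -5 + 34 = 29)
g(h) = 22 - 12*h (g(h) = -7 + (29 + h*(-12)) = -7 + (29 - 12*h) = 22 - 12*h)
1/(307638 + g(H)) = 1/(307638 + (22 - 12*(-245))) = 1/(307638 + (22 + 2940)) = 1/(307638 + 2962) = 1/310600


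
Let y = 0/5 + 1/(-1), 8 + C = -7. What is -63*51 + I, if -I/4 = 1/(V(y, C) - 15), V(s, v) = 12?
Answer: -9635/3 ≈ -3211.7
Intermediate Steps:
C = -15 (C = -8 - 7 = -15)
y = -1 (y = 0*(⅕) + 1*(-1) = 0 - 1 = -1)
I = 4/3 (I = -4/(12 - 15) = -4/(-3) = -4*(-⅓) = 4/3 ≈ 1.3333)
-63*51 + I = -63*51 + 4/3 = -3213 + 4/3 = -9635/3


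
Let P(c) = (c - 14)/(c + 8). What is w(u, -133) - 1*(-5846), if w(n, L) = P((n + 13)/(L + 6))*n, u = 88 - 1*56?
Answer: 5618130/971 ≈ 5785.9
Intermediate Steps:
u = 32 (u = 88 - 56 = 32)
P(c) = (-14 + c)/(8 + c)
w(n, L) = n*(-14 + (13 + n)/(6 + L))/(8 + (13 + n)/(6 + L)) (w(n, L) = ((-14 + (n + 13)/(L + 6))/(8 + (n + 13)/(L + 6)))*n = ((-14 + (13 + n)/(6 + L))/(8 + (13 + n)/(6 + L)))*n = n*(-14 + (13 + n)/(6 + L))/(8 + (13 + n)/(6 + L)))
w(u, -133) - 1*(-5846) = 32*(-71 + 32 - 14*(-133))/(61 + 32 + 8*(-133)) - 1*(-5846) = 32*(-71 + 32 + 1862)/(61 + 32 - 1064) + 5846 = 32*1823/(-971) + 5846 = 32*(-1/971)*1823 + 5846 = -58336/971 + 5846 = 5618130/971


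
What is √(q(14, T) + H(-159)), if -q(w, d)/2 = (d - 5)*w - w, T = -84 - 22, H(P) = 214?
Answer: 5*√134 ≈ 57.879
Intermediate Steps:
T = -106
q(w, d) = 2*w - 2*w*(-5 + d) (q(w, d) = -2*((d - 5)*w - w) = -2*((-5 + d)*w - w) = -2*(w*(-5 + d) - w) = -2*(-w + w*(-5 + d)) = 2*w - 2*w*(-5 + d))
√(q(14, T) + H(-159)) = √(2*14*(6 - 1*(-106)) + 214) = √(2*14*(6 + 106) + 214) = √(2*14*112 + 214) = √(3136 + 214) = √3350 = 5*√134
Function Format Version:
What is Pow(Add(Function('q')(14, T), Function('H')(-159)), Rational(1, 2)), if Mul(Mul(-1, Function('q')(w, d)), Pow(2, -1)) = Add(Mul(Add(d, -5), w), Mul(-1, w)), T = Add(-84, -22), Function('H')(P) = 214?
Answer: Mul(5, Pow(134, Rational(1, 2))) ≈ 57.879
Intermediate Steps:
T = -106
Function('q')(w, d) = Add(Mul(2, w), Mul(-2, w, Add(-5, d))) (Function('q')(w, d) = Mul(-2, Add(Mul(Add(d, -5), w), Mul(-1, w))) = Mul(-2, Add(Mul(Add(-5, d), w), Mul(-1, w))) = Mul(-2, Add(Mul(w, Add(-5, d)), Mul(-1, w))) = Mul(-2, Add(Mul(-1, w), Mul(w, Add(-5, d)))) = Add(Mul(2, w), Mul(-2, w, Add(-5, d))))
Pow(Add(Function('q')(14, T), Function('H')(-159)), Rational(1, 2)) = Pow(Add(Mul(2, 14, Add(6, Mul(-1, -106))), 214), Rational(1, 2)) = Pow(Add(Mul(2, 14, Add(6, 106)), 214), Rational(1, 2)) = Pow(Add(Mul(2, 14, 112), 214), Rational(1, 2)) = Pow(Add(3136, 214), Rational(1, 2)) = Pow(3350, Rational(1, 2)) = Mul(5, Pow(134, Rational(1, 2)))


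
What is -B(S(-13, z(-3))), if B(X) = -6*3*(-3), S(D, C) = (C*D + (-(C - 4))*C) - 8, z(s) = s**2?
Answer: -54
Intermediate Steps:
S(D, C) = -8 + C*D + C*(4 - C) (S(D, C) = (C*D + (-(-4 + C))*C) - 8 = (C*D + (4 - C)*C) - 8 = (C*D + C*(4 - C)) - 8 = -8 + C*D + C*(4 - C))
B(X) = 54 (B(X) = -18*(-3) = 54)
-B(S(-13, z(-3))) = -1*54 = -54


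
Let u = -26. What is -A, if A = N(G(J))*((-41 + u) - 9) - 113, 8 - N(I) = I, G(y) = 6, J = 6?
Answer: 265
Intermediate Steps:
N(I) = 8 - I
A = -265 (A = (8 - 1*6)*((-41 - 26) - 9) - 113 = (8 - 6)*(-67 - 9) - 113 = 2*(-76) - 113 = -152 - 113 = -265)
-A = -1*(-265) = 265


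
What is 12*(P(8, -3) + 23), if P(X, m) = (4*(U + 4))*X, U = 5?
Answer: 3732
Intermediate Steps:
P(X, m) = 36*X (P(X, m) = (4*(5 + 4))*X = (4*9)*X = 36*X)
12*(P(8, -3) + 23) = 12*(36*8 + 23) = 12*(288 + 23) = 12*311 = 3732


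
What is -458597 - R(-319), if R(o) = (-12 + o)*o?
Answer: -564186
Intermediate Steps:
R(o) = o*(-12 + o)
-458597 - R(-319) = -458597 - (-319)*(-12 - 319) = -458597 - (-319)*(-331) = -458597 - 1*105589 = -458597 - 105589 = -564186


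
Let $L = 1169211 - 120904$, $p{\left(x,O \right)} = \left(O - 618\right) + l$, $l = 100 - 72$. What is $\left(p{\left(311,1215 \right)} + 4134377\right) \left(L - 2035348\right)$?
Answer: $-4081416509082$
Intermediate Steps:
$l = 28$ ($l = 100 - 72 = 28$)
$p{\left(x,O \right)} = -590 + O$ ($p{\left(x,O \right)} = \left(O - 618\right) + 28 = \left(-618 + O\right) + 28 = -590 + O$)
$L = 1048307$
$\left(p{\left(311,1215 \right)} + 4134377\right) \left(L - 2035348\right) = \left(\left(-590 + 1215\right) + 4134377\right) \left(1048307 - 2035348\right) = \left(625 + 4134377\right) \left(-987041\right) = 4135002 \left(-987041\right) = -4081416509082$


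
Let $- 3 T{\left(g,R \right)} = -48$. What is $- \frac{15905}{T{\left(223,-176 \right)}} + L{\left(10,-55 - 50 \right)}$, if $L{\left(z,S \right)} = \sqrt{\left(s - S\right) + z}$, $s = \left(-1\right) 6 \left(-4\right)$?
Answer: $- \frac{15905}{16} + \sqrt{139} \approx -982.27$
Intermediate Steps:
$T{\left(g,R \right)} = 16$ ($T{\left(g,R \right)} = \left(- \frac{1}{3}\right) \left(-48\right) = 16$)
$s = 24$ ($s = \left(-6\right) \left(-4\right) = 24$)
$L{\left(z,S \right)} = \sqrt{24 + z - S}$ ($L{\left(z,S \right)} = \sqrt{\left(24 - S\right) + z} = \sqrt{24 + z - S}$)
$- \frac{15905}{T{\left(223,-176 \right)}} + L{\left(10,-55 - 50 \right)} = - \frac{15905}{16} + \sqrt{24 + 10 - \left(-55 - 50\right)} = \left(-15905\right) \frac{1}{16} + \sqrt{24 + 10 - -105} = - \frac{15905}{16} + \sqrt{24 + 10 + 105} = - \frac{15905}{16} + \sqrt{139}$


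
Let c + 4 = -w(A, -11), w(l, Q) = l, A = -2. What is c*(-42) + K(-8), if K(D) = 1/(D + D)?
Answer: 1343/16 ≈ 83.938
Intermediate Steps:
K(D) = 1/(2*D)
c = -2 (c = -4 - 1*(-2) = -4 + 2 = -2)
c*(-42) + K(-8) = -2*(-42) + (½)/(-8) = 84 + (½)*(-⅛) = 84 - 1/16 = 1343/16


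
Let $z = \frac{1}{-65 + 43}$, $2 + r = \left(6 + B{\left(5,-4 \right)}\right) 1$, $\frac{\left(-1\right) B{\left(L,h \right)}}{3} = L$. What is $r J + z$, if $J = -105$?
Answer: $\frac{25409}{22} \approx 1155.0$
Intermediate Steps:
$B{\left(L,h \right)} = - 3 L$
$r = -11$ ($r = -2 + \left(6 - 15\right) 1 = -2 - 9 = -11$)
$z = - \frac{1}{22}$ ($z = \frac{1}{-22} = - \frac{1}{22} \approx -0.045455$)
$r J + z = \left(-11\right) \left(-105\right) - \frac{1}{22} = 1155 - \frac{1}{22} = \frac{25409}{22}$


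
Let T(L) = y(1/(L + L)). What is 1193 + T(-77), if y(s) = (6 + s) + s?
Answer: 92322/77 ≈ 1199.0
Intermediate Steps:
y(s) = 6 + 2*s
T(L) = 6 + 1/L (T(L) = 6 + 2/(L + L) = 6 + 2/((2*L)) = 6 + 2*(1/(2*L)) = 6 + 1/L)
1193 + T(-77) = 1193 + (6 + 1/(-77)) = 1193 + (6 - 1/77) = 1193 + 461/77 = 92322/77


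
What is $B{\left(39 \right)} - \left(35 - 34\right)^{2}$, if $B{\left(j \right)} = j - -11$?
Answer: $49$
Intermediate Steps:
$B{\left(j \right)} = 11 + j$ ($B{\left(j \right)} = j + 11 = 11 + j$)
$B{\left(39 \right)} - \left(35 - 34\right)^{2} = \left(11 + 39\right) - \left(35 - 34\right)^{2} = 50 - 1^{2} = 50 - 1 = 49$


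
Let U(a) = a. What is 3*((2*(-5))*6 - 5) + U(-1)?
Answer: -196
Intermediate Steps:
3*((2*(-5))*6 - 5) + U(-1) = 3*((2*(-5))*6 - 5) - 1 = 3*(-10*6 - 5) - 1 = 3*(-60 - 5) - 1 = 3*(-65) - 1 = -195 - 1 = -196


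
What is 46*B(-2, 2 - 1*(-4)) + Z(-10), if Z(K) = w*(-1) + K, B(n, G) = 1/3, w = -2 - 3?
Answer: 31/3 ≈ 10.333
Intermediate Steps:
w = -5
B(n, G) = ⅓
Z(K) = 5 + K (Z(K) = -5*(-1) + K = 5 + K)
46*B(-2, 2 - 1*(-4)) + Z(-10) = 46*(⅓) + (5 - 10) = 46/3 - 5 = 31/3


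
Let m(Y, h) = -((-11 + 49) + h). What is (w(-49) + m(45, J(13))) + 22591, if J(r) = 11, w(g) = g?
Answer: 22493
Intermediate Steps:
m(Y, h) = -38 - h (m(Y, h) = -(38 + h) = -38 - h)
(w(-49) + m(45, J(13))) + 22591 = (-49 + (-38 - 1*11)) + 22591 = (-49 + (-38 - 11)) + 22591 = (-49 - 49) + 22591 = -98 + 22591 = 22493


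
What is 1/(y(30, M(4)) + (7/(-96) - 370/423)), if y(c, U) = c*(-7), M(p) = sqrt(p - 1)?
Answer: -13536/2855387 ≈ -0.0047405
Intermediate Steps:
M(p) = sqrt(-1 + p)
y(c, U) = -7*c
1/(y(30, M(4)) + (7/(-96) - 370/423)) = 1/(-7*30 + (7/(-96) - 370/423)) = 1/(-210 + (7*(-1/96) - 370*1/423)) = 1/(-210 + (-7/96 - 370/423)) = 1/(-210 - 12827/13536) = 1/(-2855387/13536) = -13536/2855387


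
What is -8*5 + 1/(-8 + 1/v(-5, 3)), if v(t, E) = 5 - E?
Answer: -602/15 ≈ -40.133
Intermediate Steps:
-8*5 + 1/(-8 + 1/v(-5, 3)) = -8*5 + 1/(-8 + 1/(5 - 1*3)) = -40 + 1/(-8 + 1/(5 - 3)) = -40 + 1/(-8 + 1/2) = -40 + 1/(-15/2) = -40 - 2/15 = -602/15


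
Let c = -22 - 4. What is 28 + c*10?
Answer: -232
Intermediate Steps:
c = -26
28 + c*10 = 28 - 26*10 = 28 - 260 = -232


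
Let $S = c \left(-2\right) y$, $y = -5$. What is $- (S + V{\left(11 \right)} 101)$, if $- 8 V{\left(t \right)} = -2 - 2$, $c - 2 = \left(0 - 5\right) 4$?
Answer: $\frac{259}{2} \approx 129.5$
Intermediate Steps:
$c = -18$ ($c = 2 + \left(0 - 5\right) 4 = 2 - 20 = -18$)
$V{\left(t \right)} = \frac{1}{2}$ ($V{\left(t \right)} = - \frac{-2 - 2}{8} = \left(- \frac{1}{8}\right) \left(-4\right) = \frac{1}{2}$)
$S = -180$ ($S = \left(-18\right) \left(-2\right) \left(-5\right) = 36 \left(-5\right) = -180$)
$- (S + V{\left(11 \right)} 101) = - (-180 + \frac{1}{2} \cdot 101) = - (-180 + \frac{101}{2}) = \left(-1\right) \left(- \frac{259}{2}\right) = \frac{259}{2}$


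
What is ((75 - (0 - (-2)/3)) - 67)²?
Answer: 484/9 ≈ 53.778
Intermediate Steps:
((75 - (0 - (-2)/3)) - 67)² = ((75 - (0 - 2*(-⅓))) - 67)² = ((75 - (0 + ⅔)) - 67)² = ((75 - 1*⅔) - 67)² = ((75 - ⅔) - 67)² = (223/3 - 67)² = (22/3)² = 484/9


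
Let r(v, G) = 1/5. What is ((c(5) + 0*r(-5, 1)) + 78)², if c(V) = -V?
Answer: 5329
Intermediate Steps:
r(v, G) = ⅕
((c(5) + 0*r(-5, 1)) + 78)² = ((-1*5 + 0*(⅕)) + 78)² = ((-5 + 0) + 78)² = (-5 + 78)² = 73² = 5329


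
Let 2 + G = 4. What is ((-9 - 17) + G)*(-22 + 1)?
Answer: 504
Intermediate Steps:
G = 2 (G = -2 + 4 = 2)
((-9 - 17) + G)*(-22 + 1) = ((-9 - 17) + 2)*(-22 + 1) = (-26 + 2)*(-21) = -24*(-21) = 504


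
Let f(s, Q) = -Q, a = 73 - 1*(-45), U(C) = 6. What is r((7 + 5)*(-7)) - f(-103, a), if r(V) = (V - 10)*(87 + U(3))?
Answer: -8624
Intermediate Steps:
r(V) = -930 + 93*V (r(V) = (V - 10)*(87 + 6) = (-10 + V)*93 = -930 + 93*V)
a = 118 (a = 73 + 45 = 118)
r((7 + 5)*(-7)) - f(-103, a) = (-930 + 93*((7 + 5)*(-7))) - (-1)*118 = (-930 + 93*(12*(-7))) - 1*(-118) = (-930 + 93*(-84)) + 118 = (-930 - 7812) + 118 = -8742 + 118 = -8624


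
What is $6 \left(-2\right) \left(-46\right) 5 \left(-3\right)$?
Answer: $-8280$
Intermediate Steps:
$6 \left(-2\right) \left(-46\right) 5 \left(-3\right) = \left(-12\right) \left(-46\right) \left(-15\right) = 552 \left(-15\right) = -8280$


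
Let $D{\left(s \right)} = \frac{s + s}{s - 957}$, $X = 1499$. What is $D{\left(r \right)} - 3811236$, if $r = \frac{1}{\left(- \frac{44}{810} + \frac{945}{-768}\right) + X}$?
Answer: $- \frac{188790636639749052}{49535278487} \approx -3.8112 \cdot 10^{6}$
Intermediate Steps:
$r = \frac{103680}{155283113}$ ($r = \frac{1}{\left(- \frac{44}{810} + \frac{945}{-768}\right) + 1499} = \frac{1}{\left(\left(-44\right) \frac{1}{810} + 945 \left(- \frac{1}{768}\right)\right) + 1499} = \frac{1}{\left(- \frac{22}{405} - \frac{315}{256}\right) + 1499} = \frac{1}{- \frac{133207}{103680} + 1499} = \frac{1}{\frac{155283113}{103680}} = \frac{103680}{155283113} \approx 0.00066768$)
$D{\left(s \right)} = \frac{2 s}{-957 + s}$
$D{\left(r \right)} - 3811236 = 2 \cdot \frac{103680}{155283113} \frac{1}{-957 + \frac{103680}{155283113}} - 3811236 = 2 \cdot \frac{103680}{155283113} \frac{1}{- \frac{148605835461}{155283113}} - 3811236 = 2 \cdot \frac{103680}{155283113} \left(- \frac{155283113}{148605835461}\right) - 3811236 = - \frac{69120}{49535278487} - 3811236 = - \frac{188790636639749052}{49535278487}$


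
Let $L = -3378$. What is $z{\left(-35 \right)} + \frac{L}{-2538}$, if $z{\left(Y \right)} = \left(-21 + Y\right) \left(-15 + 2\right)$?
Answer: $\frac{308507}{423} \approx 729.33$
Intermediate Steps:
$z{\left(Y \right)} = 273 - 13 Y$ ($z{\left(Y \right)} = \left(-21 + Y\right) \left(-13\right) = 273 - 13 Y$)
$z{\left(-35 \right)} + \frac{L}{-2538} = \left(273 - -455\right) - \frac{3378}{-2538} = \left(273 + 455\right) - - \frac{563}{423} = 728 + \frac{563}{423} = \frac{308507}{423}$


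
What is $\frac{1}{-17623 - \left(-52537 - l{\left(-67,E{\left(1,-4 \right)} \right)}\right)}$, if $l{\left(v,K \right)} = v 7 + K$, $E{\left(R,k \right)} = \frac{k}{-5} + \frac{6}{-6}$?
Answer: $\frac{5}{172224} \approx 2.9032 \cdot 10^{-5}$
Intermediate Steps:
$E{\left(R,k \right)} = -1 - \frac{k}{5}$ ($E{\left(R,k \right)} = k \left(- \frac{1}{5}\right) + 6 \left(- \frac{1}{6}\right) = - \frac{k}{5} - 1 = -1 - \frac{k}{5}$)
$l{\left(v,K \right)} = K + 7 v$ ($l{\left(v,K \right)} = 7 v + K = K + 7 v$)
$\frac{1}{-17623 - \left(-52537 - l{\left(-67,E{\left(1,-4 \right)} \right)}\right)} = \frac{1}{-17623 + \left(34537 - \left(-18000 - \left(\left(-1 - - \frac{4}{5}\right) + 7 \left(-67\right)\right)\right)\right)} = \frac{1}{-17623 + \left(34537 - \left(-18000 - \left(\left(-1 + \frac{4}{5}\right) - 469\right)\right)\right)} = \frac{1}{-17623 + \left(34537 - \left(-18000 - \left(- \frac{1}{5} - 469\right)\right)\right)} = \frac{1}{-17623 + \left(34537 - \left(-18000 - - \frac{2346}{5}\right)\right)} = \frac{1}{-17623 + \left(34537 - \left(-18000 + \frac{2346}{5}\right)\right)} = \frac{1}{-17623 + \left(34537 - - \frac{87654}{5}\right)} = \frac{1}{-17623 + \left(34537 + \frac{87654}{5}\right)} = \frac{1}{-17623 + \frac{260339}{5}} = \frac{1}{\frac{172224}{5}} = \frac{5}{172224}$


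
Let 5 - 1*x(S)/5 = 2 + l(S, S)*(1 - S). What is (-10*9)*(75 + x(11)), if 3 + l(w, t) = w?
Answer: -44100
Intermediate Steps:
l(w, t) = -3 + w
x(S) = 15 - 5*(1 - S)*(-3 + S) (x(S) = 25 - 5*(2 + (-3 + S)*(1 - S)) = 25 - 5*(2 + (1 - S)*(-3 + S)) = 25 + (-10 - 5*(1 - S)*(-3 + S)) = 15 - 5*(1 - S)*(-3 + S))
(-10*9)*(75 + x(11)) = (-10*9)*(75 + (30 - 5*11 + 5*11*(-3 + 11))) = -90*(75 + (30 - 55 + 5*11*8)) = -90*(75 + (30 - 55 + 440)) = -90*(75 + 415) = -90*490 = -44100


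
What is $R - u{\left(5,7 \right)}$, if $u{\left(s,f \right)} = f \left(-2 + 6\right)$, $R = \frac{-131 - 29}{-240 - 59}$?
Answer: $- \frac{8212}{299} \approx -27.465$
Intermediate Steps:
$R = \frac{160}{299}$ ($R = - \frac{160}{-299} = \left(-160\right) \left(- \frac{1}{299}\right) = \frac{160}{299} \approx 0.53512$)
$u{\left(s,f \right)} = 4 f$ ($u{\left(s,f \right)} = f 4 = 4 f$)
$R - u{\left(5,7 \right)} = \frac{160}{299} - 4 \cdot 7 = \frac{160}{299} - 28 = - \frac{8212}{299}$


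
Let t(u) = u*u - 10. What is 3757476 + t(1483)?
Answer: 5956755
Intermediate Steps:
t(u) = -10 + u**2 (t(u) = u**2 - 10 = -10 + u**2)
3757476 + t(1483) = 3757476 + (-10 + 1483**2) = 3757476 + (-10 + 2199289) = 3757476 + 2199279 = 5956755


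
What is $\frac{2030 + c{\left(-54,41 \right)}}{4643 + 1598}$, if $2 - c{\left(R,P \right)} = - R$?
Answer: $\frac{1978}{6241} \approx 0.31694$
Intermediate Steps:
$c{\left(R,P \right)} = 2 + R$ ($c{\left(R,P \right)} = 2 - - R = 2 + R$)
$\frac{2030 + c{\left(-54,41 \right)}}{4643 + 1598} = \frac{2030 + \left(2 - 54\right)}{4643 + 1598} = \frac{2030 - 52}{6241} = 1978 \cdot \frac{1}{6241} = \frac{1978}{6241}$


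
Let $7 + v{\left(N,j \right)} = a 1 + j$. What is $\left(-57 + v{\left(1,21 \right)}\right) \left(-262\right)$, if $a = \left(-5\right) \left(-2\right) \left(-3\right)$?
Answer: $19126$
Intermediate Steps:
$a = -30$ ($a = 10 \left(-3\right) = -30$)
$v{\left(N,j \right)} = -37 + j$ ($v{\left(N,j \right)} = -7 + \left(\left(-30\right) 1 + j\right) = -7 + \left(-30 + j\right) = -37 + j$)
$\left(-57 + v{\left(1,21 \right)}\right) \left(-262\right) = \left(-57 + \left(-37 + 21\right)\right) \left(-262\right) = \left(-57 - 16\right) \left(-262\right) = \left(-73\right) \left(-262\right) = 19126$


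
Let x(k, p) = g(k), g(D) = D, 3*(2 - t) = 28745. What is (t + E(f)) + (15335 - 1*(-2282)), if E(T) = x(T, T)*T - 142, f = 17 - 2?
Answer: 24361/3 ≈ 8120.3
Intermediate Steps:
t = -28739/3 (t = 2 - ⅓*28745 = 2 - 28745/3 = -28739/3 ≈ -9579.7)
f = 15
x(k, p) = k
E(T) = -142 + T² (E(T) = T*T - 142 = T² - 142 = -142 + T²)
(t + E(f)) + (15335 - 1*(-2282)) = (-28739/3 + (-142 + 15²)) + (15335 - 1*(-2282)) = (-28739/3 + (-142 + 225)) + (15335 + 2282) = (-28739/3 + 83) + 17617 = -28490/3 + 17617 = 24361/3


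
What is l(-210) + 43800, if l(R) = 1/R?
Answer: 9197999/210 ≈ 43800.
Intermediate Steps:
l(-210) + 43800 = 1/(-210) + 43800 = -1/210 + 43800 = 9197999/210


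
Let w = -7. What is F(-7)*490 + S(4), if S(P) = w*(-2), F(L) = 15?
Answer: 7364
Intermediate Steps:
S(P) = 14 (S(P) = -7*(-2) = 14)
F(-7)*490 + S(4) = 15*490 + 14 = 7350 + 14 = 7364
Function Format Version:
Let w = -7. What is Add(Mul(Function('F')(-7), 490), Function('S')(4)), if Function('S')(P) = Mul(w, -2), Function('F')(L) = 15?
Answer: 7364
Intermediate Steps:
Function('S')(P) = 14 (Function('S')(P) = Mul(-7, -2) = 14)
Add(Mul(Function('F')(-7), 490), Function('S')(4)) = Add(Mul(15, 490), 14) = Add(7350, 14) = 7364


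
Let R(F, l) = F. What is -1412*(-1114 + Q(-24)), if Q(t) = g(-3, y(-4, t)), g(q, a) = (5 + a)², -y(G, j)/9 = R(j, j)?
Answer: -67390524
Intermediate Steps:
y(G, j) = -9*j
Q(t) = (5 - 9*t)²
-1412*(-1114 + Q(-24)) = -1412*(-1114 + (-5 + 9*(-24))²) = -1412*(-1114 + (-5 - 216)²) = -1412*(-1114 + (-221)²) = -1412*(-1114 + 48841) = -1412*47727 = -67390524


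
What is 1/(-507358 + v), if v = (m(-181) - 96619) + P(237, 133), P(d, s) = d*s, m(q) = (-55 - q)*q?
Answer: -1/595262 ≈ -1.6799e-6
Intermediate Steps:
m(q) = q*(-55 - q)
v = -87904 (v = (-1*(-181)*(55 - 181) - 96619) + 237*133 = (-1*(-181)*(-126) - 96619) + 31521 = (-22806 - 96619) + 31521 = -119425 + 31521 = -87904)
1/(-507358 + v) = 1/(-507358 - 87904) = 1/(-595262) = -1/595262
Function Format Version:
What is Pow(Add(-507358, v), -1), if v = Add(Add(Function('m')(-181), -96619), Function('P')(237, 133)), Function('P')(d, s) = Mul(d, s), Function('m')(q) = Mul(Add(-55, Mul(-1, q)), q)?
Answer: Rational(-1, 595262) ≈ -1.6799e-6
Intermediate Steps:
Function('m')(q) = Mul(q, Add(-55, Mul(-1, q)))
v = -87904 (v = Add(Add(Mul(-1, -181, Add(55, -181)), -96619), Mul(237, 133)) = Add(Add(Mul(-1, -181, -126), -96619), 31521) = Add(Add(-22806, -96619), 31521) = Add(-119425, 31521) = -87904)
Pow(Add(-507358, v), -1) = Pow(Add(-507358, -87904), -1) = Pow(-595262, -1) = Rational(-1, 595262)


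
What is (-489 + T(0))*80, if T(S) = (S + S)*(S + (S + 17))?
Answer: -39120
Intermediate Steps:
T(S) = 2*S*(17 + 2*S) (T(S) = (2*S)*(S + (17 + S)) = (2*S)*(17 + 2*S) = 2*S*(17 + 2*S))
(-489 + T(0))*80 = (-489 + 2*0*(17 + 2*0))*80 = (-489 + 2*0*(17 + 0))*80 = (-489 + 2*0*17)*80 = (-489 + 0)*80 = -489*80 = -39120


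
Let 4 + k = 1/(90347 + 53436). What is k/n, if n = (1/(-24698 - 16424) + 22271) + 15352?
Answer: -23650536982/222451424857915 ≈ -0.00010632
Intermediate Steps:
k = -575131/143783 (k = -4 + 1/(90347 + 53436) = -4 + 1/143783 = -575131/143783 ≈ -4.0000)
n = 1547133005/41122 (n = (1/(-41122) + 22271) + 15352 = (-1/41122 + 22271) + 15352 = 915828061/41122 + 15352 = 1547133005/41122 ≈ 37623.)
k/n = -575131/(143783*1547133005/41122) = -575131/143783*41122/1547133005 = -23650536982/222451424857915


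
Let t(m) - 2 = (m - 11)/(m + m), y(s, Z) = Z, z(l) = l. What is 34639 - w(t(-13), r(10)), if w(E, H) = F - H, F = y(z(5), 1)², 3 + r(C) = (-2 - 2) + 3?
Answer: 34634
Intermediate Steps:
t(m) = 2 + (-11 + m)/(2*m) (t(m) = 2 + (m - 11)/(m + m) = 2 + (-11 + m)/((2*m)) = 2 + (-11 + m)*(1/(2*m)) = 2 + (-11 + m)/(2*m))
r(C) = -4 (r(C) = -3 + ((-2 - 2) + 3) = -3 + (-4 + 3) = -3 - 1 = -4)
F = 1 (F = 1² = 1)
w(E, H) = 1 - H
34639 - w(t(-13), r(10)) = 34639 - (1 - 1*(-4)) = 34639 - (1 + 4) = 34639 - 1*5 = 34639 - 5 = 34634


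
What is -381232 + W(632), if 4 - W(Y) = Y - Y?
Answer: -381228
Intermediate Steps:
W(Y) = 4 (W(Y) = 4 - (Y - Y) = 4 - 1*0 = 4 + 0 = 4)
-381232 + W(632) = -381232 + 4 = -381228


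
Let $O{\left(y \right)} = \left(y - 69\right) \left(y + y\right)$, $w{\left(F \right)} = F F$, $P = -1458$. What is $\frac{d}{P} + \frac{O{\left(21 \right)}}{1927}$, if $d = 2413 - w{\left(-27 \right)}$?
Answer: $- \frac{3092198}{1404783} \approx -2.2012$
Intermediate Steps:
$w{\left(F \right)} = F^{2}$
$d = 1684$ ($d = 2413 - \left(-27\right)^{2} = 2413 - 729 = 1684$)
$O{\left(y \right)} = 2 y \left(-69 + y\right)$ ($O{\left(y \right)} = \left(-69 + y\right) 2 y = 2 y \left(-69 + y\right)$)
$\frac{d}{P} + \frac{O{\left(21 \right)}}{1927} = \frac{1684}{-1458} + \frac{2 \cdot 21 \left(-69 + 21\right)}{1927} = 1684 \left(- \frac{1}{1458}\right) + 2 \cdot 21 \left(-48\right) \frac{1}{1927} = - \frac{842}{729} - \frac{2016}{1927} = - \frac{3092198}{1404783}$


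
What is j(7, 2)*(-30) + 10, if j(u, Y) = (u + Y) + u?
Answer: -470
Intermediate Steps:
j(u, Y) = Y + 2*u (j(u, Y) = (Y + u) + u = Y + 2*u)
j(7, 2)*(-30) + 10 = (2 + 2*7)*(-30) + 10 = (2 + 14)*(-30) + 10 = 16*(-30) + 10 = -480 + 10 = -470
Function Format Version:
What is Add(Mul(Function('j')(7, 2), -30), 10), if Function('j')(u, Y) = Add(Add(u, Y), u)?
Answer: -470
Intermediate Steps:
Function('j')(u, Y) = Add(Y, Mul(2, u)) (Function('j')(u, Y) = Add(Add(Y, u), u) = Add(Y, Mul(2, u)))
Add(Mul(Function('j')(7, 2), -30), 10) = Add(Mul(Add(2, Mul(2, 7)), -30), 10) = Add(Mul(Add(2, 14), -30), 10) = Add(Mul(16, -30), 10) = Add(-480, 10) = -470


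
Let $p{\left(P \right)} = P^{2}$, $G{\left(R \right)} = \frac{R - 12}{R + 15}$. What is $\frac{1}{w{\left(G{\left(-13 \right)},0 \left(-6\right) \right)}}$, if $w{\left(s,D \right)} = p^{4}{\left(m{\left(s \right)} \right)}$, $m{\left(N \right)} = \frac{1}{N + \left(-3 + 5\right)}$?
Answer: $\frac{37822859361}{256} \approx 1.4775 \cdot 10^{8}$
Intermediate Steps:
$G{\left(R \right)} = \frac{-12 + R}{15 + R}$
$m{\left(N \right)} = \frac{1}{2 + N}$ ($m{\left(N \right)} = \frac{1}{N + 2} = \frac{1}{2 + N}$)
$w{\left(s,D \right)} = \frac{1}{\left(2 + s\right)^{8}}$ ($w{\left(s,D \right)} = \left(\left(\frac{1}{2 + s}\right)^{2}\right)^{4} = \left(\frac{1}{\left(2 + s\right)^{2}}\right)^{4} = \frac{1}{\left(2 + s\right)^{8}}$)
$\frac{1}{w{\left(G{\left(-13 \right)},0 \left(-6\right) \right)}} = \frac{1}{\frac{1}{\left(2 + \frac{-12 - 13}{15 - 13}\right)^{8}}} = \frac{1}{\frac{1}{\left(2 + \frac{1}{2} \left(-25\right)\right)^{8}}} = \frac{1}{\frac{1}{\left(2 - \frac{25}{2}\right)^{8}}} = \frac{1}{\frac{1}{\frac{37822859361}{256}}} = \frac{1}{\frac{256}{37822859361}} = \frac{37822859361}{256}$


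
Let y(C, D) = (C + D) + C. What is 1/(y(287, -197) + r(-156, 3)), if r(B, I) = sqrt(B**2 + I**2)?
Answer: 377/117784 - 3*sqrt(2705)/117784 ≈ 0.0018761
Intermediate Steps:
y(C, D) = D + 2*C
1/(y(287, -197) + r(-156, 3)) = 1/((-197 + 2*287) + sqrt((-156)**2 + 3**2)) = 1/((-197 + 574) + sqrt(24336 + 9)) = 1/(377 + sqrt(24345)) = 1/(377 + 3*sqrt(2705))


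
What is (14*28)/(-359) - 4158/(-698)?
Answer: 609553/125291 ≈ 4.8651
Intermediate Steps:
(14*28)/(-359) - 4158/(-698) = 392*(-1/359) - 4158*(-1/698) = -392/359 + 2079/349 = 609553/125291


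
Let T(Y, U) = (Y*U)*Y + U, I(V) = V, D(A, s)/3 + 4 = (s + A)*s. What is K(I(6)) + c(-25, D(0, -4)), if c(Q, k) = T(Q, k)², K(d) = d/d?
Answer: 507871297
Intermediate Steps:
D(A, s) = -12 + 3*s*(A + s) (D(A, s) = -12 + 3*((s + A)*s) = -12 + 3*((A + s)*s) = -12 + 3*(s*(A + s)) = -12 + 3*s*(A + s))
T(Y, U) = U + U*Y² (T(Y, U) = (U*Y)*Y + U = U*Y² + U = U + U*Y²)
K(d) = 1
c(Q, k) = k²*(1 + Q²)² (c(Q, k) = (k*(1 + Q²))² = k²*(1 + Q²)²)
K(I(6)) + c(-25, D(0, -4)) = 1 + (-12 + 3*(-4)² + 3*0*(-4))²*(1 + (-25)²)² = 1 + (-12 + 3*16 + 0)²*(1 + 625)² = 1 + (-12 + 48 + 0)²*626² = 1 + 36²*391876 = 1 + 1296*391876 = 1 + 507871296 = 507871297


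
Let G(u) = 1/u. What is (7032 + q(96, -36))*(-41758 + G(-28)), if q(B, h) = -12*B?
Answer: -245537250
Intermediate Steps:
(7032 + q(96, -36))*(-41758 + G(-28)) = (7032 - 12*96)*(-41758 + 1/(-28)) = (7032 - 1152)*(-41758 - 1/28) = 5880*(-1169225/28) = -245537250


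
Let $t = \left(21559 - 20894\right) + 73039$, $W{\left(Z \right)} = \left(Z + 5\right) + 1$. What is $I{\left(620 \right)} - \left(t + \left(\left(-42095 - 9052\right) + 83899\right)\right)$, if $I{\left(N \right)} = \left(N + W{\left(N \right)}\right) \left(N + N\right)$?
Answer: $1438584$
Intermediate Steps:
$W{\left(Z \right)} = 6 + Z$ ($W{\left(Z \right)} = \left(5 + Z\right) + 1 = 6 + Z$)
$I{\left(N \right)} = 2 N \left(6 + 2 N\right)$ ($I{\left(N \right)} = \left(N + \left(6 + N\right)\right) \left(N + N\right) = \left(6 + 2 N\right) 2 N = 2 N \left(6 + 2 N\right)$)
$t = 73704$ ($t = 665 + 73039 = 73704$)
$I{\left(620 \right)} - \left(t + \left(\left(-42095 - 9052\right) + 83899\right)\right) = 4 \cdot 620 \left(3 + 620\right) - \left(73704 + \left(\left(-42095 - 9052\right) + 83899\right)\right) = 4 \cdot 620 \cdot 623 - \left(73704 + \left(-51147 + 83899\right)\right) = 1545040 - \left(73704 + 32752\right) = 1545040 - 106456 = 1438584$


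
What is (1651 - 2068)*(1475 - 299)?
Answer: -490392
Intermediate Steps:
(1651 - 2068)*(1475 - 299) = -417*1176 = -490392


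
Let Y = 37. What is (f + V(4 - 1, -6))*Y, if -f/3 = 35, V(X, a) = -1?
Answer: -3922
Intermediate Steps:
f = -105 (f = -3*35 = -105)
(f + V(4 - 1, -6))*Y = (-105 - 1)*37 = -106*37 = -3922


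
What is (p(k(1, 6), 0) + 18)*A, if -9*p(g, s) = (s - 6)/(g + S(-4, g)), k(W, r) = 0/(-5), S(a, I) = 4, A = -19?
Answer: -2071/6 ≈ -345.17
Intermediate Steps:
k(W, r) = 0 (k(W, r) = 0*(-⅕) = 0)
p(g, s) = -(-6 + s)/(9*(4 + g)) (p(g, s) = -(s - 6)/(9*(g + 4)) = -(-6 + s)/(9*(4 + g)))
(p(k(1, 6), 0) + 18)*A = ((6 - 1*0)/(9*(4 + 0)) + 18)*(-19) = ((⅑)*(6 + 0)/4 + 18)*(-19) = ((⅑)*(¼)*6 + 18)*(-19) = (⅙ + 18)*(-19) = (109/6)*(-19) = -2071/6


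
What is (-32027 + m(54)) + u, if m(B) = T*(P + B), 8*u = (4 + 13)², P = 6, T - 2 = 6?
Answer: -252087/8 ≈ -31511.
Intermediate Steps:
T = 8 (T = 2 + 6 = 8)
u = 289/8 (u = (4 + 13)²/8 = (⅛)*17² = (⅛)*289 = 289/8 ≈ 36.125)
m(B) = 48 + 8*B (m(B) = 8*(6 + B) = 48 + 8*B)
(-32027 + m(54)) + u = (-32027 + (48 + 8*54)) + 289/8 = (-32027 + (48 + 432)) + 289/8 = (-32027 + 480) + 289/8 = -31547 + 289/8 = -252087/8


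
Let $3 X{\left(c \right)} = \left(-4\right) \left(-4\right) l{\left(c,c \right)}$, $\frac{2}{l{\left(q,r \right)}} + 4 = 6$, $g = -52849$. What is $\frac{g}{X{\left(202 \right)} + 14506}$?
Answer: $- \frac{158547}{43534} \approx -3.6419$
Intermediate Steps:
$l{\left(q,r \right)} = 1$ ($l{\left(q,r \right)} = \frac{2}{-4 + 6} = \frac{2}{2} = 2 \cdot \frac{1}{2} = 1$)
$X{\left(c \right)} = \frac{16}{3}$ ($X{\left(c \right)} = \frac{\left(-4\right) \left(-4\right) 1}{3} = \frac{16 \cdot 1}{3} = \frac{1}{3} \cdot 16 = \frac{16}{3}$)
$\frac{g}{X{\left(202 \right)} + 14506} = - \frac{52849}{\frac{16}{3} + 14506} = - \frac{52849}{\frac{43534}{3}} = \left(-52849\right) \frac{3}{43534} = - \frac{158547}{43534}$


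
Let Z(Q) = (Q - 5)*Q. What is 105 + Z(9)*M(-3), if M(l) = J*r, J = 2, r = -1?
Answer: 33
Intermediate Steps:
M(l) = -2 (M(l) = 2*(-1) = -2)
Z(Q) = Q*(-5 + Q) (Z(Q) = (-5 + Q)*Q = Q*(-5 + Q))
105 + Z(9)*M(-3) = 105 + (9*(-5 + 9))*(-2) = 105 + (9*4)*(-2) = 105 + 36*(-2) = 105 - 72 = 33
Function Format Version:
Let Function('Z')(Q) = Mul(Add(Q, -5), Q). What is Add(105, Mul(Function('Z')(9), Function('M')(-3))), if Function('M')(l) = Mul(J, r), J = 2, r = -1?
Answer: 33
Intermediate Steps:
Function('M')(l) = -2 (Function('M')(l) = Mul(2, -1) = -2)
Function('Z')(Q) = Mul(Q, Add(-5, Q)) (Function('Z')(Q) = Mul(Add(-5, Q), Q) = Mul(Q, Add(-5, Q)))
Add(105, Mul(Function('Z')(9), Function('M')(-3))) = Add(105, Mul(Mul(9, Add(-5, 9)), -2)) = Add(105, Mul(Mul(9, 4), -2)) = Add(105, Mul(36, -2)) = Add(105, -72) = 33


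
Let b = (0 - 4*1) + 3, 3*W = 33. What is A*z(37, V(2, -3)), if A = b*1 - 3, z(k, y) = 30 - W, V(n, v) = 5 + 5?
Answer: -76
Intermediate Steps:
W = 11 (W = (1/3)*33 = 11)
V(n, v) = 10
b = -1 (b = (0 - 4) + 3 = -4 + 3 = -1)
z(k, y) = 19 (z(k, y) = 30 - 1*11 = 30 - 11 = 19)
A = -4 (A = -1*1 - 3 = -1 - 3 = -4)
A*z(37, V(2, -3)) = -4*19 = -76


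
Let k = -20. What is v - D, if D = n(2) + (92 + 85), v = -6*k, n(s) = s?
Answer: -59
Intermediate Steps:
v = 120 (v = -6*(-20) = 120)
D = 179 (D = 2 + (92 + 85) = 2 + 177 = 179)
v - D = 120 - 1*179 = 120 - 179 = -59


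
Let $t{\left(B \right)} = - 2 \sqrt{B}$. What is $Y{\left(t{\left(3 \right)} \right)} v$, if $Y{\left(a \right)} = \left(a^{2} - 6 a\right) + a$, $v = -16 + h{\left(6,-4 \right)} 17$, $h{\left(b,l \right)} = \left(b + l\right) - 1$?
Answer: $12 + 10 \sqrt{3} \approx 29.32$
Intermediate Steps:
$h{\left(b,l \right)} = -1 + b + l$
$v = 1$ ($v = -16 + \left(-1 + 6 - 4\right) 17 = -16 + 1 \cdot 17 = -16 + 17 = 1$)
$Y{\left(a \right)} = a^{2} - 5 a$
$Y{\left(t{\left(3 \right)} \right)} v = - 2 \sqrt{3} \left(-5 - 2 \sqrt{3}\right) 1 = - 2 \sqrt{3} \left(-5 - 2 \sqrt{3}\right)$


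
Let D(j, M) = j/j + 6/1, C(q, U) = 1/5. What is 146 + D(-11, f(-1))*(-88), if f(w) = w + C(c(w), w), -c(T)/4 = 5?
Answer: -470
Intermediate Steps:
c(T) = -20 (c(T) = -4*5 = -20)
C(q, U) = 1/5
f(w) = 1/5 + w (f(w) = w + 1/5 = 1/5 + w)
D(j, M) = 7 (D(j, M) = 1 + 6*1 = 1 + 6 = 7)
146 + D(-11, f(-1))*(-88) = 146 + 7*(-88) = 146 - 616 = -470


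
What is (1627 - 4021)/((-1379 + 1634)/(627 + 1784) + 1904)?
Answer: -303786/241621 ≈ -1.2573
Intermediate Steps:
(1627 - 4021)/((-1379 + 1634)/(627 + 1784) + 1904) = -2394/(255/2411 + 1904) = -2394/4590799/2411 = -2394*2411/4590799 = -303786/241621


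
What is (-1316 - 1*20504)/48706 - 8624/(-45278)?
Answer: -141981354/551327567 ≈ -0.25753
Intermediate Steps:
(-1316 - 1*20504)/48706 - 8624/(-45278) = (-1316 - 20504)*(1/48706) - 8624*(-1/45278) = -21820*1/48706 + 4312/22639 = -10910/24353 + 4312/22639 = -141981354/551327567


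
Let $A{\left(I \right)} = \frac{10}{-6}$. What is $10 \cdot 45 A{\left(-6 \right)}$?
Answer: $-750$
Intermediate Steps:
$A{\left(I \right)} = - \frac{5}{3}$ ($A{\left(I \right)} = 10 \left(- \frac{1}{6}\right) = - \frac{5}{3}$)
$10 \cdot 45 A{\left(-6 \right)} = 10 \cdot 45 \left(- \frac{5}{3}\right) = 450 \left(- \frac{5}{3}\right) = -750$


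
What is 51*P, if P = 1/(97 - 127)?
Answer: -17/10 ≈ -1.7000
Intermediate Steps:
P = -1/30 (P = 1/(-30) = -1/30 ≈ -0.033333)
51*P = 51*(-1/30) = -17/10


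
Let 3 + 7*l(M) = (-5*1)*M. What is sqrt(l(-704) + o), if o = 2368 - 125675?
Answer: 4*I*sqrt(376089)/7 ≈ 350.44*I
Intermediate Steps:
o = -123307
l(M) = -3/7 - 5*M/7 (l(M) = -3/7 + ((-5*1)*M)/7 = -3/7 + (-5*M)/7 = -3/7 - 5*M/7)
sqrt(l(-704) + o) = sqrt((-3/7 - 5/7*(-704)) - 123307) = sqrt((-3/7 + 3520/7) - 123307) = sqrt(3517/7 - 123307) = sqrt(-859632/7) = 4*I*sqrt(376089)/7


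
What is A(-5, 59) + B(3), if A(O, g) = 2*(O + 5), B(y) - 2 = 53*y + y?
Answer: 164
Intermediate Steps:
B(y) = 2 + 54*y (B(y) = 2 + (53*y + y) = 2 + 54*y)
A(O, g) = 10 + 2*O (A(O, g) = 2*(5 + O) = 10 + 2*O)
A(-5, 59) + B(3) = (10 + 2*(-5)) + (2 + 54*3) = (10 - 10) + (2 + 162) = 0 + 164 = 164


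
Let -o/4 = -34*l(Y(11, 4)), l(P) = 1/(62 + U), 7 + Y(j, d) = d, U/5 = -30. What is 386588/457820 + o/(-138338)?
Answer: 13370129571/15833475790 ≈ 0.84442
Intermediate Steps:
U = -150 (U = 5*(-30) = -150)
Y(j, d) = -7 + d
l(P) = -1/88 (l(P) = 1/(62 - 150) = 1/(-88) = -1/88)
o = -17/11 (o = -(-4)*34*(-1/88) = -(-4)*(-17)/44 = -4*17/44 = -17/11 ≈ -1.5455)
386588/457820 + o/(-138338) = 386588/457820 - 17/11/(-138338) = 386588*(1/457820) - 17/11*(-1/138338) = 96647/114455 + 17/1521718 = 13370129571/15833475790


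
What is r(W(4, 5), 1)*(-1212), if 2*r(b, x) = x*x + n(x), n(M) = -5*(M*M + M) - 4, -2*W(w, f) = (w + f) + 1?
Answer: 7878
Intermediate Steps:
W(w, f) = -½ - f/2 - w/2 (W(w, f) = -((w + f) + 1)/2 = -((f + w) + 1)/2 = -(1 + f + w)/2 = -½ - f/2 - w/2)
n(M) = -4 - 5*M - 5*M² (n(M) = -5*(M² + M) - 4 = -5*(M + M²) - 4 = (-5*M - 5*M²) - 4 = -4 - 5*M - 5*M²)
r(b, x) = -2 - 2*x² - 5*x/2 (r(b, x) = (x*x + (-4 - 5*x - 5*x²))/2 = (x² + (-4 - 5*x - 5*x²))/2 = (-4 - 5*x - 4*x²)/2 = -2 - 2*x² - 5*x/2)
r(W(4, 5), 1)*(-1212) = (-2 - 2*1² - 5/2*1)*(-1212) = (-2 - 2*1 - 5/2)*(-1212) = (-2 - 2 - 5/2)*(-1212) = -13/2*(-1212) = 7878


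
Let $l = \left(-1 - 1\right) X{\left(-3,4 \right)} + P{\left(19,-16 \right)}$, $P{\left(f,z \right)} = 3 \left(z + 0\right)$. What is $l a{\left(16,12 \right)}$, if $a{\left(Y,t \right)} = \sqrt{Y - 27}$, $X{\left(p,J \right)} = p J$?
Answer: $- 24 i \sqrt{11} \approx - 79.599 i$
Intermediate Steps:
$P{\left(f,z \right)} = 3 z$
$X{\left(p,J \right)} = J p$
$a{\left(Y,t \right)} = \sqrt{-27 + Y}$
$l = -24$ ($l = \left(-1 - 1\right) 4 \left(-3\right) + 3 \left(-16\right) = \left(-2\right) \left(-12\right) - 48 = 24 - 48 = -24$)
$l a{\left(16,12 \right)} = - 24 \sqrt{-27 + 16} = - 24 \sqrt{-11} = - 24 i \sqrt{11}$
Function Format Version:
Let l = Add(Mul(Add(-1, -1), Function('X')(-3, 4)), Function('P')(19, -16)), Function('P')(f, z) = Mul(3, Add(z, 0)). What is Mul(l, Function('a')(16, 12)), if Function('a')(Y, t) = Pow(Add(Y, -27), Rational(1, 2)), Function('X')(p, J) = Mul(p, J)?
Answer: Mul(-24, I, Pow(11, Rational(1, 2))) ≈ Mul(-79.599, I)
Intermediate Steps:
Function('P')(f, z) = Mul(3, z)
Function('X')(p, J) = Mul(J, p)
Function('a')(Y, t) = Pow(Add(-27, Y), Rational(1, 2))
l = -24 (l = Add(Mul(Add(-1, -1), Mul(4, -3)), Mul(3, -16)) = Add(Mul(-2, -12), -48) = Add(24, -48) = -24)
Mul(l, Function('a')(16, 12)) = Mul(-24, Pow(Add(-27, 16), Rational(1, 2))) = Mul(-24, Pow(-11, Rational(1, 2))) = Mul(-24, Mul(I, Pow(11, Rational(1, 2)))) = Mul(-24, I, Pow(11, Rational(1, 2)))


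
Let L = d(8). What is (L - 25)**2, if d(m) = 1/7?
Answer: 30276/49 ≈ 617.88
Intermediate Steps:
d(m) = 1/7
L = 1/7 ≈ 0.14286
(L - 25)**2 = (1/7 - 25)**2 = (-174/7)**2 = 30276/49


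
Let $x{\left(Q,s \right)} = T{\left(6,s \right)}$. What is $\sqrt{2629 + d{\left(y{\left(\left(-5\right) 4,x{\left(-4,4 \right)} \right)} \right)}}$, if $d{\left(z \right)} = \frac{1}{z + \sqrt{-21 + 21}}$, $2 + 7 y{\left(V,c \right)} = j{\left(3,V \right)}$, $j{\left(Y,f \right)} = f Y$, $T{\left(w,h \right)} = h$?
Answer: $\frac{\sqrt{10105442}}{62} \approx 51.273$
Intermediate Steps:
$j{\left(Y,f \right)} = Y f$
$x{\left(Q,s \right)} = s$
$y{\left(V,c \right)} = - \frac{2}{7} + \frac{3 V}{7}$
$d{\left(z \right)} = \frac{1}{z}$ ($d{\left(z \right)} = \frac{1}{z + \sqrt{0}} = \frac{1}{z + 0} = \frac{1}{z}$)
$\sqrt{2629 + d{\left(y{\left(\left(-5\right) 4,x{\left(-4,4 \right)} \right)} \right)}} = \sqrt{2629 + \frac{1}{- \frac{2}{7} + \frac{3 \left(\left(-5\right) 4\right)}{7}}} = \sqrt{2629 + \frac{1}{- \frac{2}{7} + \frac{3}{7} \left(-20\right)}} = \sqrt{2629 + \frac{1}{- \frac{2}{7} - \frac{60}{7}}} = \sqrt{2629 + \frac{1}{- \frac{62}{7}}} = \sqrt{2629 - \frac{7}{62}} = \sqrt{\frac{162991}{62}} = \frac{\sqrt{10105442}}{62}$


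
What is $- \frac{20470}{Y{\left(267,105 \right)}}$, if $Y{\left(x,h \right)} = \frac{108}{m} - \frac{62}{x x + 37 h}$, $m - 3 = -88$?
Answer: $\frac{3847029450}{238943} \approx 16100.0$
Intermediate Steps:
$m = -85$ ($m = 3 - 88 = -85$)
$Y{\left(x,h \right)} = - \frac{108}{85} - \frac{62}{x^{2} + 37 h}$ ($Y{\left(x,h \right)} = \frac{108}{-85} - \frac{62}{x x + 37 h} = 108 \left(- \frac{1}{85}\right) - \frac{62}{x^{2} + 37 h} = - \frac{108}{85} - \frac{62}{x^{2} + 37 h}$)
$- \frac{20470}{Y{\left(267,105 \right)}} = - \frac{20470}{\frac{2}{85} \frac{1}{267^{2} + 37 \cdot 105} \left(-2635 - 209790 - 54 \cdot 267^{2}\right)} = - \frac{20470}{\frac{2}{85} \frac{1}{71289 + 3885} \left(-2635 - 209790 - 3849606\right)} = - \frac{20470}{\frac{2}{85} \cdot \frac{1}{75174} \left(-2635 - 209790 - 3849606\right)} = - \frac{20470}{\frac{2}{85} \cdot \frac{1}{75174} \left(-4062031\right)} = - \frac{20470}{- \frac{238943}{187935}} = \left(-20470\right) \left(- \frac{187935}{238943}\right) = \frac{3847029450}{238943}$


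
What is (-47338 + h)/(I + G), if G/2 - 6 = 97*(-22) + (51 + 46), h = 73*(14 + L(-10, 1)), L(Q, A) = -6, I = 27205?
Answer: -46754/23143 ≈ -2.0202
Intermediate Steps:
h = 584 (h = 73*(14 - 6) = 73*8 = 584)
G = -4062 (G = 12 + 2*(97*(-22) + (51 + 46)) = 12 + 2*(-2134 + 97) = 12 + 2*(-2037) = 12 - 4074 = -4062)
(-47338 + h)/(I + G) = (-47338 + 584)/(27205 - 4062) = -46754/23143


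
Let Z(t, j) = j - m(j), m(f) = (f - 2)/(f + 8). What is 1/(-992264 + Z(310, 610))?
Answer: -309/306421390 ≈ -1.0084e-6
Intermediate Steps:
m(f) = (-2 + f)/(8 + f)
Z(t, j) = j - (-2 + j)/(8 + j)
1/(-992264 + Z(310, 610)) = 1/(-992264 + (2 - 1*610 + 610*(8 + 610))/(8 + 610)) = 1/(-992264 + (2 - 610 + 610*618)/618) = 1/(-992264 + (2 - 610 + 376980)/618) = 1/(-992264 + (1/618)*376372) = 1/(-992264 + 188186/309) = 1/(-306421390/309) = -309/306421390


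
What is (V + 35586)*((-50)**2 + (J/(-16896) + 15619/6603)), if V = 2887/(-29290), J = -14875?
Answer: 32343240678845985133/363079777280 ≈ 8.9080e+7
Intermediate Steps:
V = -2887/29290 (V = 2887*(-1/29290) = -2887/29290 ≈ -0.098566)
(V + 35586)*((-50)**2 + (J/(-16896) + 15619/6603)) = (-2887/29290 + 35586)*((-50)**2 + (-14875/(-16896) + 15619/6603)) = 1042311053*(2500 + (-14875*(-1/16896) + 15619*(1/6603)))/29290 = 1042311053*(2500 + (14875/16896 + 15619/6603))/29290 = 1042311053*(2500 + 40235361/12396032)/29290 = (1042311053/29290)*(31030315361/12396032) = 32343240678845985133/363079777280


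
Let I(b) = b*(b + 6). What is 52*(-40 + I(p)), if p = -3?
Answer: -2548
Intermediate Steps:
I(b) = b*(6 + b)
52*(-40 + I(p)) = 52*(-40 - 3*(6 - 3)) = 52*(-40 - 3*3) = 52*(-40 - 9) = 52*(-49) = -2548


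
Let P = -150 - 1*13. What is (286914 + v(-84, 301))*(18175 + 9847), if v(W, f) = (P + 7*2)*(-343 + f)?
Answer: 8215265784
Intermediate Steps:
P = -163 (P = -150 - 13 = -163)
v(W, f) = 51107 - 149*f (v(W, f) = (-163 + 7*2)*(-343 + f) = (-163 + 14)*(-343 + f) = -149*(-343 + f) = 51107 - 149*f)
(286914 + v(-84, 301))*(18175 + 9847) = (286914 + (51107 - 149*301))*(18175 + 9847) = (286914 + (51107 - 44849))*28022 = (286914 + 6258)*28022 = 293172*28022 = 8215265784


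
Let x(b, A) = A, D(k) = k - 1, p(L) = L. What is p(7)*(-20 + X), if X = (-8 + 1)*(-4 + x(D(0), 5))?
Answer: -189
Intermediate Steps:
D(k) = -1 + k
X = -7 (X = (-8 + 1)*(-4 + 5) = -7*1 = -7)
p(7)*(-20 + X) = 7*(-20 - 7) = 7*(-27) = -189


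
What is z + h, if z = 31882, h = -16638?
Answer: 15244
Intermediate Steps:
z + h = 31882 - 16638 = 15244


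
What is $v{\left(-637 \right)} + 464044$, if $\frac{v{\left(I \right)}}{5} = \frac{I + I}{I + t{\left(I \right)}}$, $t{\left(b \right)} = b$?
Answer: $464049$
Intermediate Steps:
$v{\left(I \right)} = 5$ ($v{\left(I \right)} = 5 \frac{I + I}{I + I} = 5 \frac{2 I}{2 I} = 5 \cdot 2 I \frac{1}{2 I} = 5 \cdot 1 = 5$)
$v{\left(-637 \right)} + 464044 = 5 + 464044 = 464049$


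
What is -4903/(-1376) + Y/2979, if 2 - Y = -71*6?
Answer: 15194965/4099104 ≈ 3.7069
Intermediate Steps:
Y = 428 (Y = 2 - (-71)*6 = 2 - 1*(-426) = 2 + 426 = 428)
-4903/(-1376) + Y/2979 = -4903/(-1376) + 428/2979 = -4903*(-1/1376) + 428*(1/2979) = 4903/1376 + 428/2979 = 15194965/4099104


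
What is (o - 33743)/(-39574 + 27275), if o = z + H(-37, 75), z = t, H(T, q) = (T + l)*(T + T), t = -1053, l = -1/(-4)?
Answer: 64153/24598 ≈ 2.6081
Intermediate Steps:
l = 1/4 (l = -1*(-1/4) = 1/4 ≈ 0.25000)
H(T, q) = 2*T*(1/4 + T) (H(T, q) = (T + 1/4)*(T + T) = (1/4 + T)*(2*T) = 2*T*(1/4 + T))
z = -1053
o = 3333/2 (o = -1053 + (1/2)*(-37)*(1 + 4*(-37)) = -1053 + (1/2)*(-37)*(1 - 148) = -1053 + (1/2)*(-37)*(-147) = -1053 + 5439/2 = 3333/2 ≈ 1666.5)
(o - 33743)/(-39574 + 27275) = (3333/2 - 33743)/(-39574 + 27275) = -64153/2/(-12299) = -64153/2*(-1/12299) = 64153/24598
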